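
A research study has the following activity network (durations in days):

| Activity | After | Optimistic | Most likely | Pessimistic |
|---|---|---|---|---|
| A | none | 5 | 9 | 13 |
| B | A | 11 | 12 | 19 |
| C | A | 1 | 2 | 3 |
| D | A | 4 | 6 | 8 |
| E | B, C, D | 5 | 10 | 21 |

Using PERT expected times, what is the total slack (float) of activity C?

11 days

te_A = (5 + 4·9 + 13)/6 = 54/6 = 9
te_B = (11 + 4·12 + 19)/6 = 78/6 = 13
te_C = (1 + 4·2 + 3)/6 = 12/6 = 2
te_D = (4 + 4·6 + 8)/6 = 36/6 = 6
te_E = (5 + 4·10 + 21)/6 = 66/6 = 11

Forward pass:
ES_A = 0; EF_A = 9
ES_B = 9; EF_B = 9+13 = 22
ES_C = 9; EF_C = 9+2 = 11
ES_D = 9; EF_D = 9+6 = 15
ES_E = max(EF_B=22, EF_C=11, EF_D=15) = 22; EF_E = 22+11 = 33
Expected project duration μ = 33 days. Critical path: A → B → E.

Backward pass:
LF_E = 33; LS_E = 33−11 = 22
LF_D = LS_E = 22; LS_D = 22−6 = 16
LF_C = LS_E = 22; LS_C = 22−2 = 20
LF_B = LS_E = 22; LS_B = 22−13 = 9
LF_A = min(LS_B=9, LS_C=20, LS_D=16) = 9; LS_A = 9−9 = 0
Slack_C = LS_C − ES_C = 20 − 9 = 11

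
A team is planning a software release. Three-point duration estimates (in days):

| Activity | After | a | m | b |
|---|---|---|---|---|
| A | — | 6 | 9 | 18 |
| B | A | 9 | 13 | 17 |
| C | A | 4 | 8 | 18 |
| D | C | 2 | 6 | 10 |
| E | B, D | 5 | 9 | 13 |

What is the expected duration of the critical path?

te_A = (6 + 4·9 + 18)/6 = 60/6 = 10
te_B = (9 + 4·13 + 17)/6 = 78/6 = 13
te_C = (4 + 4·8 + 18)/6 = 54/6 = 9
te_D = (2 + 4·6 + 10)/6 = 36/6 = 6
te_E = (5 + 4·9 + 13)/6 = 54/6 = 9

Forward pass:
ES_A = 0; EF_A = 10
ES_B = 10; EF_B = 10+13 = 23
ES_C = 10; EF_C = 10+9 = 19
ES_D = 19; EF_D = 19+6 = 25
ES_E = max(EF_B=23, EF_D=25) = 25; EF_E = 25+9 = 34
Expected project duration μ = 34 days. Critical path: A → C → D → E.

34 days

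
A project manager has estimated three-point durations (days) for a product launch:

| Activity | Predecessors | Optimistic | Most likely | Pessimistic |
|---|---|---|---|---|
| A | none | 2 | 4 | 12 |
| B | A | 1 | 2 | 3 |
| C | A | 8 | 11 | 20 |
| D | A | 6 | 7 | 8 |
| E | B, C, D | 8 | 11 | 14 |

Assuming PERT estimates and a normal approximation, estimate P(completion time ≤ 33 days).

te_A = (2 + 4·4 + 12)/6 = 30/6 = 5; σ²_A = ((12−2)/6)² = 2.778
te_B = (1 + 4·2 + 3)/6 = 12/6 = 2; σ²_B = ((3−1)/6)² = 0.111
te_C = (8 + 4·11 + 20)/6 = 72/6 = 12; σ²_C = ((20−8)/6)² = 4.000
te_D = (6 + 4·7 + 8)/6 = 42/6 = 7; σ²_D = ((8−6)/6)² = 0.111
te_E = (8 + 4·11 + 14)/6 = 66/6 = 11; σ²_E = ((14−8)/6)² = 1.000

Forward pass:
ES_A = 0; EF_A = 5
ES_B = 5; EF_B = 5+2 = 7
ES_C = 5; EF_C = 5+12 = 17
ES_D = 5; EF_D = 5+7 = 12
ES_E = max(EF_B=7, EF_C=17, EF_D=12) = 17; EF_E = 17+11 = 28
Expected project duration μ = 28 days. Critical path: A → C → E.

Variance along critical path = 2.778 + 4.000 + 1.000 = 7.778; σ = √7.778 = 2.789 days.
Z = (33 − 28) / 2.789 = 1.793
P(T ≤ 33) = Φ(1.793) ≈ 0.964

0.964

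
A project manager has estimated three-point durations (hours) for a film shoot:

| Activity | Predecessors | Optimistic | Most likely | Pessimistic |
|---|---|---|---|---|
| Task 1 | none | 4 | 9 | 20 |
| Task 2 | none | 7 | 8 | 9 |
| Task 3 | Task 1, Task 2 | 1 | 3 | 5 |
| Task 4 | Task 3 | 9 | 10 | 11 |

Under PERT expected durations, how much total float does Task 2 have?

te_Task 1 = (4 + 4·9 + 20)/6 = 60/6 = 10
te_Task 2 = (7 + 4·8 + 9)/6 = 48/6 = 8
te_Task 3 = (1 + 4·3 + 5)/6 = 18/6 = 3
te_Task 4 = (9 + 4·10 + 11)/6 = 60/6 = 10

Forward pass:
ES_Task 1 = 0; EF_Task 1 = 10
ES_Task 2 = 0; EF_Task 2 = 8
ES_Task 3 = max(EF_Task 1=10, EF_Task 2=8) = 10; EF_Task 3 = 10+3 = 13
ES_Task 4 = 13; EF_Task 4 = 13+10 = 23
Expected project duration μ = 23 hours. Critical path: Task 1 → Task 3 → Task 4.

Backward pass:
LF_Task 4 = 23; LS_Task 4 = 23−10 = 13
LF_Task 3 = LS_Task 4 = 13; LS_Task 3 = 13−3 = 10
LF_Task 2 = LS_Task 3 = 10; LS_Task 2 = 10−8 = 2
LF_Task 1 = LS_Task 3 = 10; LS_Task 1 = 10−10 = 0
Slack_Task 2 = LS_Task 2 − ES_Task 2 = 2 − 0 = 2

2 hours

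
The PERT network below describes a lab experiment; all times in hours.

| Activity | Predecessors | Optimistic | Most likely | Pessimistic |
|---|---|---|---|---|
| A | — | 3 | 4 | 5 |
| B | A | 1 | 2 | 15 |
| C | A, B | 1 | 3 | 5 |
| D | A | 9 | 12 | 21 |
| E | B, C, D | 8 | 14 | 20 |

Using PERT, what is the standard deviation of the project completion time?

te_A = (3 + 4·4 + 5)/6 = 24/6 = 4; σ²_A = ((5−3)/6)² = 0.111
te_B = (1 + 4·2 + 15)/6 = 24/6 = 4; σ²_B = ((15−1)/6)² = 5.444
te_C = (1 + 4·3 + 5)/6 = 18/6 = 3; σ²_C = ((5−1)/6)² = 0.444
te_D = (9 + 4·12 + 21)/6 = 78/6 = 13; σ²_D = ((21−9)/6)² = 4.000
te_E = (8 + 4·14 + 20)/6 = 84/6 = 14; σ²_E = ((20−8)/6)² = 4.000

Forward pass:
ES_A = 0; EF_A = 4
ES_B = 4; EF_B = 4+4 = 8
ES_C = max(EF_A=4, EF_B=8) = 8; EF_C = 8+3 = 11
ES_D = 4; EF_D = 4+13 = 17
ES_E = max(EF_B=8, EF_C=11, EF_D=17) = 17; EF_E = 17+14 = 31
Expected project duration μ = 31 hours. Critical path: A → D → E.

Variance along critical path = 0.111 + 4.000 + 4.000 = 8.111
σ = √8.111 = 2.848 hours

2.85 hours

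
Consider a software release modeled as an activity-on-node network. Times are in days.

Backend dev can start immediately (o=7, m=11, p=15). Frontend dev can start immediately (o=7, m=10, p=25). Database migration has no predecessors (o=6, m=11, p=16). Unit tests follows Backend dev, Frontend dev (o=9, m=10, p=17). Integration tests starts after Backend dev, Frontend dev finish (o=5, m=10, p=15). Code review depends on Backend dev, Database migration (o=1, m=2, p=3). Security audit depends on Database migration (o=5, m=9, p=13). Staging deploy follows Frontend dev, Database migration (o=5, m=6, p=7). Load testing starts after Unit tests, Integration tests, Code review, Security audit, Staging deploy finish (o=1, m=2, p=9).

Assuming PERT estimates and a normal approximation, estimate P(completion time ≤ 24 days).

te_Backend dev = (7 + 4·11 + 15)/6 = 66/6 = 11; σ²_Backend dev = ((15−7)/6)² = 1.778
te_Frontend dev = (7 + 4·10 + 25)/6 = 72/6 = 12; σ²_Frontend dev = ((25−7)/6)² = 9.000
te_Database migration = (6 + 4·11 + 16)/6 = 66/6 = 11; σ²_Database migration = ((16−6)/6)² = 2.778
te_Unit tests = (9 + 4·10 + 17)/6 = 66/6 = 11; σ²_Unit tests = ((17−9)/6)² = 1.778
te_Integration tests = (5 + 4·10 + 15)/6 = 60/6 = 10; σ²_Integration tests = ((15−5)/6)² = 2.778
te_Code review = (1 + 4·2 + 3)/6 = 12/6 = 2; σ²_Code review = ((3−1)/6)² = 0.111
te_Security audit = (5 + 4·9 + 13)/6 = 54/6 = 9; σ²_Security audit = ((13−5)/6)² = 1.778
te_Staging deploy = (5 + 4·6 + 7)/6 = 36/6 = 6; σ²_Staging deploy = ((7−5)/6)² = 0.111
te_Load testing = (1 + 4·2 + 9)/6 = 18/6 = 3; σ²_Load testing = ((9−1)/6)² = 1.778

Forward pass:
ES_Backend dev = 0; EF_Backend dev = 11
ES_Frontend dev = 0; EF_Frontend dev = 12
ES_Database migration = 0; EF_Database migration = 11
ES_Unit tests = max(EF_Backend dev=11, EF_Frontend dev=12) = 12; EF_Unit tests = 12+11 = 23
ES_Integration tests = max(EF_Backend dev=11, EF_Frontend dev=12) = 12; EF_Integration tests = 12+10 = 22
ES_Code review = max(EF_Backend dev=11, EF_Database migration=11) = 11; EF_Code review = 11+2 = 13
ES_Security audit = 11; EF_Security audit = 11+9 = 20
ES_Staging deploy = max(EF_Frontend dev=12, EF_Database migration=11) = 12; EF_Staging deploy = 12+6 = 18
ES_Load testing = max(EF_Unit tests=23, EF_Integration tests=22, EF_Code review=13, EF_Security audit=20, EF_Staging deploy=18) = 23; EF_Load testing = 23+3 = 26
Expected project duration μ = 26 days. Critical path: Frontend dev → Unit tests → Load testing.

Variance along critical path = 9.000 + 1.778 + 1.778 = 12.556; σ = √12.556 = 3.543 days.
Z = (24 − 26) / 3.543 = -0.564
P(T ≤ 24) = Φ(-0.564) ≈ 0.286

0.286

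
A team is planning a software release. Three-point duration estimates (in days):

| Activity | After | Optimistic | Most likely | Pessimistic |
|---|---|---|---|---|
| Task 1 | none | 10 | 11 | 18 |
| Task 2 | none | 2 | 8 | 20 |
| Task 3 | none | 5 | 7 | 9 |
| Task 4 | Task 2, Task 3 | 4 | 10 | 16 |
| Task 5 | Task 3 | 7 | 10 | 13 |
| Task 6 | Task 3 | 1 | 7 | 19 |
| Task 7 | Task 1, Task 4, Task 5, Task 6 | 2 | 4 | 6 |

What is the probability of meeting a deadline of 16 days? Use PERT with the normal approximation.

te_Task 1 = (10 + 4·11 + 18)/6 = 72/6 = 12; σ²_Task 1 = ((18−10)/6)² = 1.778
te_Task 2 = (2 + 4·8 + 20)/6 = 54/6 = 9; σ²_Task 2 = ((20−2)/6)² = 9.000
te_Task 3 = (5 + 4·7 + 9)/6 = 42/6 = 7; σ²_Task 3 = ((9−5)/6)² = 0.444
te_Task 4 = (4 + 4·10 + 16)/6 = 60/6 = 10; σ²_Task 4 = ((16−4)/6)² = 4.000
te_Task 5 = (7 + 4·10 + 13)/6 = 60/6 = 10; σ²_Task 5 = ((13−7)/6)² = 1.000
te_Task 6 = (1 + 4·7 + 19)/6 = 48/6 = 8; σ²_Task 6 = ((19−1)/6)² = 9.000
te_Task 7 = (2 + 4·4 + 6)/6 = 24/6 = 4; σ²_Task 7 = ((6−2)/6)² = 0.444

Forward pass:
ES_Task 1 = 0; EF_Task 1 = 12
ES_Task 2 = 0; EF_Task 2 = 9
ES_Task 3 = 0; EF_Task 3 = 7
ES_Task 4 = max(EF_Task 2=9, EF_Task 3=7) = 9; EF_Task 4 = 9+10 = 19
ES_Task 5 = 7; EF_Task 5 = 7+10 = 17
ES_Task 6 = 7; EF_Task 6 = 7+8 = 15
ES_Task 7 = max(EF_Task 1=12, EF_Task 4=19, EF_Task 5=17, EF_Task 6=15) = 19; EF_Task 7 = 19+4 = 23
Expected project duration μ = 23 days. Critical path: Task 2 → Task 4 → Task 7.

Variance along critical path = 9.000 + 4.000 + 0.444 = 13.444; σ = √13.444 = 3.667 days.
Z = (16 − 23) / 3.667 = -1.909
P(T ≤ 16) = Φ(-1.909) ≈ 0.028

0.028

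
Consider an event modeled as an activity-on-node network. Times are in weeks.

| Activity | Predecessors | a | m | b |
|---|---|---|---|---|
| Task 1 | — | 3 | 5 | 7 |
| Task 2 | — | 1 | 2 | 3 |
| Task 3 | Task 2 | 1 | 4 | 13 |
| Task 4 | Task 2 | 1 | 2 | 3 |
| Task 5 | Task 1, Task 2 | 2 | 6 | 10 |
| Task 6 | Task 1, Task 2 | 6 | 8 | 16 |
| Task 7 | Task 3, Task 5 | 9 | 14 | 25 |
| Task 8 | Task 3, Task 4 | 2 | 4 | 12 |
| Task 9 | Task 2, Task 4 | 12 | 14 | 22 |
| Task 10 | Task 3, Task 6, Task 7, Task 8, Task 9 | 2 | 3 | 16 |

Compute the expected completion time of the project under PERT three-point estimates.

te_Task 1 = (3 + 4·5 + 7)/6 = 30/6 = 5
te_Task 2 = (1 + 4·2 + 3)/6 = 12/6 = 2
te_Task 3 = (1 + 4·4 + 13)/6 = 30/6 = 5
te_Task 4 = (1 + 4·2 + 3)/6 = 12/6 = 2
te_Task 5 = (2 + 4·6 + 10)/6 = 36/6 = 6
te_Task 6 = (6 + 4·8 + 16)/6 = 54/6 = 9
te_Task 7 = (9 + 4·14 + 25)/6 = 90/6 = 15
te_Task 8 = (2 + 4·4 + 12)/6 = 30/6 = 5
te_Task 9 = (12 + 4·14 + 22)/6 = 90/6 = 15
te_Task 10 = (2 + 4·3 + 16)/6 = 30/6 = 5

Forward pass:
ES_Task 1 = 0; EF_Task 1 = 5
ES_Task 2 = 0; EF_Task 2 = 2
ES_Task 3 = 2; EF_Task 3 = 2+5 = 7
ES_Task 4 = 2; EF_Task 4 = 2+2 = 4
ES_Task 5 = max(EF_Task 1=5, EF_Task 2=2) = 5; EF_Task 5 = 5+6 = 11
ES_Task 6 = max(EF_Task 1=5, EF_Task 2=2) = 5; EF_Task 6 = 5+9 = 14
ES_Task 7 = max(EF_Task 3=7, EF_Task 5=11) = 11; EF_Task 7 = 11+15 = 26
ES_Task 8 = max(EF_Task 3=7, EF_Task 4=4) = 7; EF_Task 8 = 7+5 = 12
ES_Task 9 = max(EF_Task 2=2, EF_Task 4=4) = 4; EF_Task 9 = 4+15 = 19
ES_Task 10 = max(EF_Task 3=7, EF_Task 6=14, EF_Task 7=26, EF_Task 8=12, EF_Task 9=19) = 26; EF_Task 10 = 26+5 = 31
Expected project duration μ = 31 weeks. Critical path: Task 1 → Task 5 → Task 7 → Task 10.

31 weeks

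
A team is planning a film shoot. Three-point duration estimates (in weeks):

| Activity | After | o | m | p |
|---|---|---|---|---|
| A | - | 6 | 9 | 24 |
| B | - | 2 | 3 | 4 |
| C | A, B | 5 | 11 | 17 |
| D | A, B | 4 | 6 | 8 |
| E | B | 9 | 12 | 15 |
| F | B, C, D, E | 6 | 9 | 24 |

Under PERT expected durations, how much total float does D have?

5 weeks

te_A = (6 + 4·9 + 24)/6 = 66/6 = 11
te_B = (2 + 4·3 + 4)/6 = 18/6 = 3
te_C = (5 + 4·11 + 17)/6 = 66/6 = 11
te_D = (4 + 4·6 + 8)/6 = 36/6 = 6
te_E = (9 + 4·12 + 15)/6 = 72/6 = 12
te_F = (6 + 4·9 + 24)/6 = 66/6 = 11

Forward pass:
ES_A = 0; EF_A = 11
ES_B = 0; EF_B = 3
ES_C = max(EF_A=11, EF_B=3) = 11; EF_C = 11+11 = 22
ES_D = max(EF_A=11, EF_B=3) = 11; EF_D = 11+6 = 17
ES_E = 3; EF_E = 3+12 = 15
ES_F = max(EF_B=3, EF_C=22, EF_D=17, EF_E=15) = 22; EF_F = 22+11 = 33
Expected project duration μ = 33 weeks. Critical path: A → C → F.

Backward pass:
LF_F = 33; LS_F = 33−11 = 22
LF_E = LS_F = 22; LS_E = 22−12 = 10
LF_D = LS_F = 22; LS_D = 22−6 = 16
LF_C = LS_F = 22; LS_C = 22−11 = 11
LF_B = min(LS_C=11, LS_D=16, LS_E=10, LS_F=22) = 10; LS_B = 10−3 = 7
LF_A = min(LS_C=11, LS_D=16) = 11; LS_A = 11−11 = 0
Slack_D = LS_D − ES_D = 16 − 11 = 5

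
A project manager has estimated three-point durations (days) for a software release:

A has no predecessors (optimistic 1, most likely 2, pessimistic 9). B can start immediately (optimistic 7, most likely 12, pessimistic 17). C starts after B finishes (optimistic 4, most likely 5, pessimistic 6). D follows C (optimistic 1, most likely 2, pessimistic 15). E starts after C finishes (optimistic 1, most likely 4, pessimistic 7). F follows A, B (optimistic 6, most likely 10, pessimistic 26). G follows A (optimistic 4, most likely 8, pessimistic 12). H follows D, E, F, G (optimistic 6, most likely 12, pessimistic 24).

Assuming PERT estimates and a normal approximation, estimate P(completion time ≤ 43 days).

te_A = (1 + 4·2 + 9)/6 = 18/6 = 3; σ²_A = ((9−1)/6)² = 1.778
te_B = (7 + 4·12 + 17)/6 = 72/6 = 12; σ²_B = ((17−7)/6)² = 2.778
te_C = (4 + 4·5 + 6)/6 = 30/6 = 5; σ²_C = ((6−4)/6)² = 0.111
te_D = (1 + 4·2 + 15)/6 = 24/6 = 4; σ²_D = ((15−1)/6)² = 5.444
te_E = (1 + 4·4 + 7)/6 = 24/6 = 4; σ²_E = ((7−1)/6)² = 1.000
te_F = (6 + 4·10 + 26)/6 = 72/6 = 12; σ²_F = ((26−6)/6)² = 11.111
te_G = (4 + 4·8 + 12)/6 = 48/6 = 8; σ²_G = ((12−4)/6)² = 1.778
te_H = (6 + 4·12 + 24)/6 = 78/6 = 13; σ²_H = ((24−6)/6)² = 9.000

Forward pass:
ES_A = 0; EF_A = 3
ES_B = 0; EF_B = 12
ES_C = 12; EF_C = 12+5 = 17
ES_D = 17; EF_D = 17+4 = 21
ES_E = 17; EF_E = 17+4 = 21
ES_F = max(EF_A=3, EF_B=12) = 12; EF_F = 12+12 = 24
ES_G = 3; EF_G = 3+8 = 11
ES_H = max(EF_D=21, EF_E=21, EF_F=24, EF_G=11) = 24; EF_H = 24+13 = 37
Expected project duration μ = 37 days. Critical path: B → F → H.

Variance along critical path = 2.778 + 11.111 + 9.000 = 22.889; σ = √22.889 = 4.784 days.
Z = (43 − 37) / 4.784 = 1.254
P(T ≤ 43) = Φ(1.254) ≈ 0.895

0.895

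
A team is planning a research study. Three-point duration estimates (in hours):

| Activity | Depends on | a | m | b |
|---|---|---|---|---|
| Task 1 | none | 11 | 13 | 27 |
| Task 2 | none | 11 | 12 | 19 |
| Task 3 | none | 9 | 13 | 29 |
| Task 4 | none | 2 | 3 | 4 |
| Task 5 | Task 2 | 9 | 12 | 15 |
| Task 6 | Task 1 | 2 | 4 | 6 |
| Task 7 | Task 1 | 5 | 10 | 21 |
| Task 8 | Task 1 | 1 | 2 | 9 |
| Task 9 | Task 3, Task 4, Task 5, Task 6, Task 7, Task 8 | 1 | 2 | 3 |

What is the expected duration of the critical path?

te_Task 1 = (11 + 4·13 + 27)/6 = 90/6 = 15
te_Task 2 = (11 + 4·12 + 19)/6 = 78/6 = 13
te_Task 3 = (9 + 4·13 + 29)/6 = 90/6 = 15
te_Task 4 = (2 + 4·3 + 4)/6 = 18/6 = 3
te_Task 5 = (9 + 4·12 + 15)/6 = 72/6 = 12
te_Task 6 = (2 + 4·4 + 6)/6 = 24/6 = 4
te_Task 7 = (5 + 4·10 + 21)/6 = 66/6 = 11
te_Task 8 = (1 + 4·2 + 9)/6 = 18/6 = 3
te_Task 9 = (1 + 4·2 + 3)/6 = 12/6 = 2

Forward pass:
ES_Task 1 = 0; EF_Task 1 = 15
ES_Task 2 = 0; EF_Task 2 = 13
ES_Task 3 = 0; EF_Task 3 = 15
ES_Task 4 = 0; EF_Task 4 = 3
ES_Task 5 = 13; EF_Task 5 = 13+12 = 25
ES_Task 6 = 15; EF_Task 6 = 15+4 = 19
ES_Task 7 = 15; EF_Task 7 = 15+11 = 26
ES_Task 8 = 15; EF_Task 8 = 15+3 = 18
ES_Task 9 = max(EF_Task 3=15, EF_Task 4=3, EF_Task 5=25, EF_Task 6=19, EF_Task 7=26, EF_Task 8=18) = 26; EF_Task 9 = 26+2 = 28
Expected project duration μ = 28 hours. Critical path: Task 1 → Task 7 → Task 9.

28 hours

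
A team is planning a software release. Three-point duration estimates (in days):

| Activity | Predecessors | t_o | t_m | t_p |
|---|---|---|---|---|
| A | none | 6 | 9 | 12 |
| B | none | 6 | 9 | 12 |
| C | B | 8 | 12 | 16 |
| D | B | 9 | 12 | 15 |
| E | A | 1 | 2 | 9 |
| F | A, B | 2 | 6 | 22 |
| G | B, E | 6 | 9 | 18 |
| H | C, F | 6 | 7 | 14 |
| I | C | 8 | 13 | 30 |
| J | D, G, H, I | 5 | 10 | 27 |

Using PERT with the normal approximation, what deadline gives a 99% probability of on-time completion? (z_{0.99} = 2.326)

te_A = (6 + 4·9 + 12)/6 = 54/6 = 9; σ²_A = ((12−6)/6)² = 1.000
te_B = (6 + 4·9 + 12)/6 = 54/6 = 9; σ²_B = ((12−6)/6)² = 1.000
te_C = (8 + 4·12 + 16)/6 = 72/6 = 12; σ²_C = ((16−8)/6)² = 1.778
te_D = (9 + 4·12 + 15)/6 = 72/6 = 12; σ²_D = ((15−9)/6)² = 1.000
te_E = (1 + 4·2 + 9)/6 = 18/6 = 3; σ²_E = ((9−1)/6)² = 1.778
te_F = (2 + 4·6 + 22)/6 = 48/6 = 8; σ²_F = ((22−2)/6)² = 11.111
te_G = (6 + 4·9 + 18)/6 = 60/6 = 10; σ²_G = ((18−6)/6)² = 4.000
te_H = (6 + 4·7 + 14)/6 = 48/6 = 8; σ²_H = ((14−6)/6)² = 1.778
te_I = (8 + 4·13 + 30)/6 = 90/6 = 15; σ²_I = ((30−8)/6)² = 13.444
te_J = (5 + 4·10 + 27)/6 = 72/6 = 12; σ²_J = ((27−5)/6)² = 13.444

Forward pass:
ES_A = 0; EF_A = 9
ES_B = 0; EF_B = 9
ES_C = 9; EF_C = 9+12 = 21
ES_D = 9; EF_D = 9+12 = 21
ES_E = 9; EF_E = 9+3 = 12
ES_F = max(EF_A=9, EF_B=9) = 9; EF_F = 9+8 = 17
ES_G = max(EF_B=9, EF_E=12) = 12; EF_G = 12+10 = 22
ES_H = max(EF_C=21, EF_F=17) = 21; EF_H = 21+8 = 29
ES_I = 21; EF_I = 21+15 = 36
ES_J = max(EF_D=21, EF_G=22, EF_H=29, EF_I=36) = 36; EF_J = 36+12 = 48
Expected project duration μ = 48 days. Critical path: B → C → I → J.

Variance along critical path = 1.000 + 1.778 + 13.444 + 13.444 = 29.667; σ = 5.447 days.
D = μ + z·σ = 48 + 2.326·5.447 = 60.7 days

60.7 days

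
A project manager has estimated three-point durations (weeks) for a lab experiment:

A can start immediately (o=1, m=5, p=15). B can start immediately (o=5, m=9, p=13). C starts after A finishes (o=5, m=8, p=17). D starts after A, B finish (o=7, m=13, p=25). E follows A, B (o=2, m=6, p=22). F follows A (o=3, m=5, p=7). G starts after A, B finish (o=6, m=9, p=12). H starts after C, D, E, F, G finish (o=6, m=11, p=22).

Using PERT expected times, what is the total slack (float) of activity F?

te_A = (1 + 4·5 + 15)/6 = 36/6 = 6
te_B = (5 + 4·9 + 13)/6 = 54/6 = 9
te_C = (5 + 4·8 + 17)/6 = 54/6 = 9
te_D = (7 + 4·13 + 25)/6 = 84/6 = 14
te_E = (2 + 4·6 + 22)/6 = 48/6 = 8
te_F = (3 + 4·5 + 7)/6 = 30/6 = 5
te_G = (6 + 4·9 + 12)/6 = 54/6 = 9
te_H = (6 + 4·11 + 22)/6 = 72/6 = 12

Forward pass:
ES_A = 0; EF_A = 6
ES_B = 0; EF_B = 9
ES_C = 6; EF_C = 6+9 = 15
ES_D = max(EF_A=6, EF_B=9) = 9; EF_D = 9+14 = 23
ES_E = max(EF_A=6, EF_B=9) = 9; EF_E = 9+8 = 17
ES_F = 6; EF_F = 6+5 = 11
ES_G = max(EF_A=6, EF_B=9) = 9; EF_G = 9+9 = 18
ES_H = max(EF_C=15, EF_D=23, EF_E=17, EF_F=11, EF_G=18) = 23; EF_H = 23+12 = 35
Expected project duration μ = 35 weeks. Critical path: B → D → H.

Backward pass:
LF_H = 35; LS_H = 35−12 = 23
LF_G = LS_H = 23; LS_G = 23−9 = 14
LF_F = LS_H = 23; LS_F = 23−5 = 18
LF_E = LS_H = 23; LS_E = 23−8 = 15
LF_D = LS_H = 23; LS_D = 23−14 = 9
LF_C = LS_H = 23; LS_C = 23−9 = 14
LF_B = min(LS_D=9, LS_E=15, LS_G=14) = 9; LS_B = 9−9 = 0
LF_A = min(LS_C=14, LS_D=9, LS_E=15, LS_F=18, LS_G=14) = 9; LS_A = 9−6 = 3
Slack_F = LS_F − ES_F = 18 − 6 = 12

12 weeks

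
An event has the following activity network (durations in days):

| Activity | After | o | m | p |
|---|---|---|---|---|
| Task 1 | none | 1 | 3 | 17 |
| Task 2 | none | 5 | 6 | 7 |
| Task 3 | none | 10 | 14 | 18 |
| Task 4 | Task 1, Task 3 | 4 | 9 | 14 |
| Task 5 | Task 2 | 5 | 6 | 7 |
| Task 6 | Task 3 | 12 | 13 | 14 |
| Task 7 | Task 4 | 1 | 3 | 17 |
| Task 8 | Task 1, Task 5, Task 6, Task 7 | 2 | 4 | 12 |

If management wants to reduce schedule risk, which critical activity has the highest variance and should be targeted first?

te_Task 1 = (1 + 4·3 + 17)/6 = 30/6 = 5; σ²_Task 1 = ((17−1)/6)² = 7.111
te_Task 2 = (5 + 4·6 + 7)/6 = 36/6 = 6; σ²_Task 2 = ((7−5)/6)² = 0.111
te_Task 3 = (10 + 4·14 + 18)/6 = 84/6 = 14; σ²_Task 3 = ((18−10)/6)² = 1.778
te_Task 4 = (4 + 4·9 + 14)/6 = 54/6 = 9; σ²_Task 4 = ((14−4)/6)² = 2.778
te_Task 5 = (5 + 4·6 + 7)/6 = 36/6 = 6; σ²_Task 5 = ((7−5)/6)² = 0.111
te_Task 6 = (12 + 4·13 + 14)/6 = 78/6 = 13; σ²_Task 6 = ((14−12)/6)² = 0.111
te_Task 7 = (1 + 4·3 + 17)/6 = 30/6 = 5; σ²_Task 7 = ((17−1)/6)² = 7.111
te_Task 8 = (2 + 4·4 + 12)/6 = 30/6 = 5; σ²_Task 8 = ((12−2)/6)² = 2.778

Forward pass:
ES_Task 1 = 0; EF_Task 1 = 5
ES_Task 2 = 0; EF_Task 2 = 6
ES_Task 3 = 0; EF_Task 3 = 14
ES_Task 4 = max(EF_Task 1=5, EF_Task 3=14) = 14; EF_Task 4 = 14+9 = 23
ES_Task 5 = 6; EF_Task 5 = 6+6 = 12
ES_Task 6 = 14; EF_Task 6 = 14+13 = 27
ES_Task 7 = 23; EF_Task 7 = 23+5 = 28
ES_Task 8 = max(EF_Task 1=5, EF_Task 5=12, EF_Task 6=27, EF_Task 7=28) = 28; EF_Task 8 = 28+5 = 33
Expected project duration μ = 33 days. Critical path: Task 3 → Task 4 → Task 7 → Task 8.

Variances on critical path: σ²_Task 3=1.778, σ²_Task 4=2.778, σ²_Task 7=7.111, σ²_Task 8=2.778.
Largest is σ²_Task 7 = 7.111.

Task 7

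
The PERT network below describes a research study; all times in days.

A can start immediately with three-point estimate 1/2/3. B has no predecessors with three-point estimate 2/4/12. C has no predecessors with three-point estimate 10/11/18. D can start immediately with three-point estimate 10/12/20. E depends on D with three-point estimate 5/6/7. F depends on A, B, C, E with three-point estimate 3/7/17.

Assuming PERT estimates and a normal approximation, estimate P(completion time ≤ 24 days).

0.149

te_A = (1 + 4·2 + 3)/6 = 12/6 = 2; σ²_A = ((3−1)/6)² = 0.111
te_B = (2 + 4·4 + 12)/6 = 30/6 = 5; σ²_B = ((12−2)/6)² = 2.778
te_C = (10 + 4·11 + 18)/6 = 72/6 = 12; σ²_C = ((18−10)/6)² = 1.778
te_D = (10 + 4·12 + 20)/6 = 78/6 = 13; σ²_D = ((20−10)/6)² = 2.778
te_E = (5 + 4·6 + 7)/6 = 36/6 = 6; σ²_E = ((7−5)/6)² = 0.111
te_F = (3 + 4·7 + 17)/6 = 48/6 = 8; σ²_F = ((17−3)/6)² = 5.444

Forward pass:
ES_A = 0; EF_A = 2
ES_B = 0; EF_B = 5
ES_C = 0; EF_C = 12
ES_D = 0; EF_D = 13
ES_E = 13; EF_E = 13+6 = 19
ES_F = max(EF_A=2, EF_B=5, EF_C=12, EF_E=19) = 19; EF_F = 19+8 = 27
Expected project duration μ = 27 days. Critical path: D → E → F.

Variance along critical path = 2.778 + 0.111 + 5.444 = 8.333; σ = √8.333 = 2.887 days.
Z = (24 − 27) / 2.887 = -1.039
P(T ≤ 24) = Φ(-1.039) ≈ 0.149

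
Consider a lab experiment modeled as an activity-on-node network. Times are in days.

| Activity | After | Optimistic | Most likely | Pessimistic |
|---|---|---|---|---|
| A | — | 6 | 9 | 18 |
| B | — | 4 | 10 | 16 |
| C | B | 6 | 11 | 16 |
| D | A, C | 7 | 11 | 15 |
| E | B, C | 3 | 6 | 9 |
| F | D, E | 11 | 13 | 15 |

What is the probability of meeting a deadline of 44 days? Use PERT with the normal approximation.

0.369

te_A = (6 + 4·9 + 18)/6 = 60/6 = 10; σ²_A = ((18−6)/6)² = 4.000
te_B = (4 + 4·10 + 16)/6 = 60/6 = 10; σ²_B = ((16−4)/6)² = 4.000
te_C = (6 + 4·11 + 16)/6 = 66/6 = 11; σ²_C = ((16−6)/6)² = 2.778
te_D = (7 + 4·11 + 15)/6 = 66/6 = 11; σ²_D = ((15−7)/6)² = 1.778
te_E = (3 + 4·6 + 9)/6 = 36/6 = 6; σ²_E = ((9−3)/6)² = 1.000
te_F = (11 + 4·13 + 15)/6 = 78/6 = 13; σ²_F = ((15−11)/6)² = 0.444

Forward pass:
ES_A = 0; EF_A = 10
ES_B = 0; EF_B = 10
ES_C = 10; EF_C = 10+11 = 21
ES_D = max(EF_A=10, EF_C=21) = 21; EF_D = 21+11 = 32
ES_E = max(EF_B=10, EF_C=21) = 21; EF_E = 21+6 = 27
ES_F = max(EF_D=32, EF_E=27) = 32; EF_F = 32+13 = 45
Expected project duration μ = 45 days. Critical path: B → C → D → F.

Variance along critical path = 4.000 + 2.778 + 1.778 + 0.444 = 9.000; σ = √9.000 = 3.000 days.
Z = (44 − 45) / 3.000 = -0.333
P(T ≤ 44) = Φ(-0.333) ≈ 0.369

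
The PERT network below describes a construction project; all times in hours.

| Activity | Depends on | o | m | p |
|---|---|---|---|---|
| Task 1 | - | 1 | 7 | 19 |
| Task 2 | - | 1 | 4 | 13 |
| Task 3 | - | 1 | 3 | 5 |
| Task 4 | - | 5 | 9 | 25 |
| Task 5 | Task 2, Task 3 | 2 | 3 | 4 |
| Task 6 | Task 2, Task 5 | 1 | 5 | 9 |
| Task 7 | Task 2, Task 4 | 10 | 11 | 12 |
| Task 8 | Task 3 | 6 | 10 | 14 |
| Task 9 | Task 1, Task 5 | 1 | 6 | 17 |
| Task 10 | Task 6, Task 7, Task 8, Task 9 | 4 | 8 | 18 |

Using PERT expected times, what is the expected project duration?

31 hours

te_Task 1 = (1 + 4·7 + 19)/6 = 48/6 = 8
te_Task 2 = (1 + 4·4 + 13)/6 = 30/6 = 5
te_Task 3 = (1 + 4·3 + 5)/6 = 18/6 = 3
te_Task 4 = (5 + 4·9 + 25)/6 = 66/6 = 11
te_Task 5 = (2 + 4·3 + 4)/6 = 18/6 = 3
te_Task 6 = (1 + 4·5 + 9)/6 = 30/6 = 5
te_Task 7 = (10 + 4·11 + 12)/6 = 66/6 = 11
te_Task 8 = (6 + 4·10 + 14)/6 = 60/6 = 10
te_Task 9 = (1 + 4·6 + 17)/6 = 42/6 = 7
te_Task 10 = (4 + 4·8 + 18)/6 = 54/6 = 9

Forward pass:
ES_Task 1 = 0; EF_Task 1 = 8
ES_Task 2 = 0; EF_Task 2 = 5
ES_Task 3 = 0; EF_Task 3 = 3
ES_Task 4 = 0; EF_Task 4 = 11
ES_Task 5 = max(EF_Task 2=5, EF_Task 3=3) = 5; EF_Task 5 = 5+3 = 8
ES_Task 6 = max(EF_Task 2=5, EF_Task 5=8) = 8; EF_Task 6 = 8+5 = 13
ES_Task 7 = max(EF_Task 2=5, EF_Task 4=11) = 11; EF_Task 7 = 11+11 = 22
ES_Task 8 = 3; EF_Task 8 = 3+10 = 13
ES_Task 9 = max(EF_Task 1=8, EF_Task 5=8) = 8; EF_Task 9 = 8+7 = 15
ES_Task 10 = max(EF_Task 6=13, EF_Task 7=22, EF_Task 8=13, EF_Task 9=15) = 22; EF_Task 10 = 22+9 = 31
Expected project duration μ = 31 hours. Critical path: Task 4 → Task 7 → Task 10.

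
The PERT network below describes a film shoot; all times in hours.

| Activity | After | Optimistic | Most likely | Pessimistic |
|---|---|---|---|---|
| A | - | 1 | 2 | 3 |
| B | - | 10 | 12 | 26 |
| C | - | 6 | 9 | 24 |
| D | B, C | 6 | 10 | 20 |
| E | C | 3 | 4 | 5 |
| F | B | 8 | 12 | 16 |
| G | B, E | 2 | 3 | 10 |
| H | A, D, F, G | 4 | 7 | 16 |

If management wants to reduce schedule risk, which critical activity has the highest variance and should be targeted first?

te_A = (1 + 4·2 + 3)/6 = 12/6 = 2; σ²_A = ((3−1)/6)² = 0.111
te_B = (10 + 4·12 + 26)/6 = 84/6 = 14; σ²_B = ((26−10)/6)² = 7.111
te_C = (6 + 4·9 + 24)/6 = 66/6 = 11; σ²_C = ((24−6)/6)² = 9.000
te_D = (6 + 4·10 + 20)/6 = 66/6 = 11; σ²_D = ((20−6)/6)² = 5.444
te_E = (3 + 4·4 + 5)/6 = 24/6 = 4; σ²_E = ((5−3)/6)² = 0.111
te_F = (8 + 4·12 + 16)/6 = 72/6 = 12; σ²_F = ((16−8)/6)² = 1.778
te_G = (2 + 4·3 + 10)/6 = 24/6 = 4; σ²_G = ((10−2)/6)² = 1.778
te_H = (4 + 4·7 + 16)/6 = 48/6 = 8; σ²_H = ((16−4)/6)² = 4.000

Forward pass:
ES_A = 0; EF_A = 2
ES_B = 0; EF_B = 14
ES_C = 0; EF_C = 11
ES_D = max(EF_B=14, EF_C=11) = 14; EF_D = 14+11 = 25
ES_E = 11; EF_E = 11+4 = 15
ES_F = 14; EF_F = 14+12 = 26
ES_G = max(EF_B=14, EF_E=15) = 15; EF_G = 15+4 = 19
ES_H = max(EF_A=2, EF_D=25, EF_F=26, EF_G=19) = 26; EF_H = 26+8 = 34
Expected project duration μ = 34 hours. Critical path: B → F → H.

Variances on critical path: σ²_B=7.111, σ²_F=1.778, σ²_H=4.000.
Largest is σ²_B = 7.111.

B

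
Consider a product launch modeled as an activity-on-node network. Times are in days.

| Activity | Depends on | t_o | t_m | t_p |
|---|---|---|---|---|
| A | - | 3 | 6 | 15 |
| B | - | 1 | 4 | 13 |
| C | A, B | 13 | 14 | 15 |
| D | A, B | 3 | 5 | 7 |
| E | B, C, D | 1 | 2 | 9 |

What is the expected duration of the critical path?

24 days

te_A = (3 + 4·6 + 15)/6 = 42/6 = 7
te_B = (1 + 4·4 + 13)/6 = 30/6 = 5
te_C = (13 + 4·14 + 15)/6 = 84/6 = 14
te_D = (3 + 4·5 + 7)/6 = 30/6 = 5
te_E = (1 + 4·2 + 9)/6 = 18/6 = 3

Forward pass:
ES_A = 0; EF_A = 7
ES_B = 0; EF_B = 5
ES_C = max(EF_A=7, EF_B=5) = 7; EF_C = 7+14 = 21
ES_D = max(EF_A=7, EF_B=5) = 7; EF_D = 7+5 = 12
ES_E = max(EF_B=5, EF_C=21, EF_D=12) = 21; EF_E = 21+3 = 24
Expected project duration μ = 24 days. Critical path: A → C → E.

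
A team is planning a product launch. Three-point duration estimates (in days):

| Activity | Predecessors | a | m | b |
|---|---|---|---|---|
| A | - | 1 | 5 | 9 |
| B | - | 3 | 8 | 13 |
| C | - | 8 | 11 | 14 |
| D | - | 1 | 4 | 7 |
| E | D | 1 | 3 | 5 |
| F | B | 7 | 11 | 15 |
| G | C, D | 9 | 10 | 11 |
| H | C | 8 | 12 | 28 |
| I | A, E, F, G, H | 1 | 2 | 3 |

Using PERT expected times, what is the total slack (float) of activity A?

te_A = (1 + 4·5 + 9)/6 = 30/6 = 5
te_B = (3 + 4·8 + 13)/6 = 48/6 = 8
te_C = (8 + 4·11 + 14)/6 = 66/6 = 11
te_D = (1 + 4·4 + 7)/6 = 24/6 = 4
te_E = (1 + 4·3 + 5)/6 = 18/6 = 3
te_F = (7 + 4·11 + 15)/6 = 66/6 = 11
te_G = (9 + 4·10 + 11)/6 = 60/6 = 10
te_H = (8 + 4·12 + 28)/6 = 84/6 = 14
te_I = (1 + 4·2 + 3)/6 = 12/6 = 2

Forward pass:
ES_A = 0; EF_A = 5
ES_B = 0; EF_B = 8
ES_C = 0; EF_C = 11
ES_D = 0; EF_D = 4
ES_E = 4; EF_E = 4+3 = 7
ES_F = 8; EF_F = 8+11 = 19
ES_G = max(EF_C=11, EF_D=4) = 11; EF_G = 11+10 = 21
ES_H = 11; EF_H = 11+14 = 25
ES_I = max(EF_A=5, EF_E=7, EF_F=19, EF_G=21, EF_H=25) = 25; EF_I = 25+2 = 27
Expected project duration μ = 27 days. Critical path: C → H → I.

Backward pass:
LF_I = 27; LS_I = 27−2 = 25
LF_H = LS_I = 25; LS_H = 25−14 = 11
LF_G = LS_I = 25; LS_G = 25−10 = 15
LF_F = LS_I = 25; LS_F = 25−11 = 14
LF_E = LS_I = 25; LS_E = 25−3 = 22
LF_D = min(LS_E=22, LS_G=15) = 15; LS_D = 15−4 = 11
LF_C = min(LS_G=15, LS_H=11) = 11; LS_C = 11−11 = 0
LF_B = LS_F = 14; LS_B = 14−8 = 6
LF_A = LS_I = 25; LS_A = 25−5 = 20
Slack_A = LS_A − ES_A = 20 − 0 = 20

20 days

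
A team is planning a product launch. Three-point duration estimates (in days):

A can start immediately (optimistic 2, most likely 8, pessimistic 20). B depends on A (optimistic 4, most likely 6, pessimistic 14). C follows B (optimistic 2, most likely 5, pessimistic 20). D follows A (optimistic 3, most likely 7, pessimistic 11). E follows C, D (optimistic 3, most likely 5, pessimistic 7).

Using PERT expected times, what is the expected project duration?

te_A = (2 + 4·8 + 20)/6 = 54/6 = 9
te_B = (4 + 4·6 + 14)/6 = 42/6 = 7
te_C = (2 + 4·5 + 20)/6 = 42/6 = 7
te_D = (3 + 4·7 + 11)/6 = 42/6 = 7
te_E = (3 + 4·5 + 7)/6 = 30/6 = 5

Forward pass:
ES_A = 0; EF_A = 9
ES_B = 9; EF_B = 9+7 = 16
ES_C = 16; EF_C = 16+7 = 23
ES_D = 9; EF_D = 9+7 = 16
ES_E = max(EF_C=23, EF_D=16) = 23; EF_E = 23+5 = 28
Expected project duration μ = 28 days. Critical path: A → B → C → E.

28 days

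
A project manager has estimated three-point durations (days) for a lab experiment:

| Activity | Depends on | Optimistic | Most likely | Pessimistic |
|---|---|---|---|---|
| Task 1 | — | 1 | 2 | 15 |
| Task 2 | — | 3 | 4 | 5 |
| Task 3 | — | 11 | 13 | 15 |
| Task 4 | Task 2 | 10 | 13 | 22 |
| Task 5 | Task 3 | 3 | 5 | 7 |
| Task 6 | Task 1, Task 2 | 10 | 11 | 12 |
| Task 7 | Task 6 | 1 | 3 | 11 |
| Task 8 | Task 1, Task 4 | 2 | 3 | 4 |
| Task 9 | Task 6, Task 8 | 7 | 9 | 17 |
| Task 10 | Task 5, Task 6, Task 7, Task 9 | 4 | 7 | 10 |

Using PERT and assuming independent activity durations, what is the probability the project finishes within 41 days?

0.856

te_Task 1 = (1 + 4·2 + 15)/6 = 24/6 = 4; σ²_Task 1 = ((15−1)/6)² = 5.444
te_Task 2 = (3 + 4·4 + 5)/6 = 24/6 = 4; σ²_Task 2 = ((5−3)/6)² = 0.111
te_Task 3 = (11 + 4·13 + 15)/6 = 78/6 = 13; σ²_Task 3 = ((15−11)/6)² = 0.444
te_Task 4 = (10 + 4·13 + 22)/6 = 84/6 = 14; σ²_Task 4 = ((22−10)/6)² = 4.000
te_Task 5 = (3 + 4·5 + 7)/6 = 30/6 = 5; σ²_Task 5 = ((7−3)/6)² = 0.444
te_Task 6 = (10 + 4·11 + 12)/6 = 66/6 = 11; σ²_Task 6 = ((12−10)/6)² = 0.111
te_Task 7 = (1 + 4·3 + 11)/6 = 24/6 = 4; σ²_Task 7 = ((11−1)/6)² = 2.778
te_Task 8 = (2 + 4·3 + 4)/6 = 18/6 = 3; σ²_Task 8 = ((4−2)/6)² = 0.111
te_Task 9 = (7 + 4·9 + 17)/6 = 60/6 = 10; σ²_Task 9 = ((17−7)/6)² = 2.778
te_Task 10 = (4 + 4·7 + 10)/6 = 42/6 = 7; σ²_Task 10 = ((10−4)/6)² = 1.000

Forward pass:
ES_Task 1 = 0; EF_Task 1 = 4
ES_Task 2 = 0; EF_Task 2 = 4
ES_Task 3 = 0; EF_Task 3 = 13
ES_Task 4 = 4; EF_Task 4 = 4+14 = 18
ES_Task 5 = 13; EF_Task 5 = 13+5 = 18
ES_Task 6 = max(EF_Task 1=4, EF_Task 2=4) = 4; EF_Task 6 = 4+11 = 15
ES_Task 7 = 15; EF_Task 7 = 15+4 = 19
ES_Task 8 = max(EF_Task 1=4, EF_Task 4=18) = 18; EF_Task 8 = 18+3 = 21
ES_Task 9 = max(EF_Task 6=15, EF_Task 8=21) = 21; EF_Task 9 = 21+10 = 31
ES_Task 10 = max(EF_Task 5=18, EF_Task 6=15, EF_Task 7=19, EF_Task 9=31) = 31; EF_Task 10 = 31+7 = 38
Expected project duration μ = 38 days. Critical path: Task 2 → Task 4 → Task 8 → Task 9 → Task 10.

Variance along critical path = 0.111 + 4.000 + 0.111 + 2.778 + 1.000 = 8.000; σ = √8.000 = 2.828 days.
Z = (41 − 38) / 2.828 = 1.061
P(T ≤ 41) = Φ(1.061) ≈ 0.856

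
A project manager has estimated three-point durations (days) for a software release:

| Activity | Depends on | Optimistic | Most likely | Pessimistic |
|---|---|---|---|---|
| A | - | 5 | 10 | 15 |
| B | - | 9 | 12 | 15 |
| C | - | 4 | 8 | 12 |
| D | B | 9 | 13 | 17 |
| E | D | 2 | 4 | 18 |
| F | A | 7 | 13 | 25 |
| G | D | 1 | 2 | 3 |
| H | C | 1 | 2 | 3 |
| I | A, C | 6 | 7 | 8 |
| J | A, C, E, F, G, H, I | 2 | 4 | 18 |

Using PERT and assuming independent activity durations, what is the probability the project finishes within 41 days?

0.834

te_A = (5 + 4·10 + 15)/6 = 60/6 = 10; σ²_A = ((15−5)/6)² = 2.778
te_B = (9 + 4·12 + 15)/6 = 72/6 = 12; σ²_B = ((15−9)/6)² = 1.000
te_C = (4 + 4·8 + 12)/6 = 48/6 = 8; σ²_C = ((12−4)/6)² = 1.778
te_D = (9 + 4·13 + 17)/6 = 78/6 = 13; σ²_D = ((17−9)/6)² = 1.778
te_E = (2 + 4·4 + 18)/6 = 36/6 = 6; σ²_E = ((18−2)/6)² = 7.111
te_F = (7 + 4·13 + 25)/6 = 84/6 = 14; σ²_F = ((25−7)/6)² = 9.000
te_G = (1 + 4·2 + 3)/6 = 12/6 = 2; σ²_G = ((3−1)/6)² = 0.111
te_H = (1 + 4·2 + 3)/6 = 12/6 = 2; σ²_H = ((3−1)/6)² = 0.111
te_I = (6 + 4·7 + 8)/6 = 42/6 = 7; σ²_I = ((8−6)/6)² = 0.111
te_J = (2 + 4·4 + 18)/6 = 36/6 = 6; σ²_J = ((18−2)/6)² = 7.111

Forward pass:
ES_A = 0; EF_A = 10
ES_B = 0; EF_B = 12
ES_C = 0; EF_C = 8
ES_D = 12; EF_D = 12+13 = 25
ES_E = 25; EF_E = 25+6 = 31
ES_F = 10; EF_F = 10+14 = 24
ES_G = 25; EF_G = 25+2 = 27
ES_H = 8; EF_H = 8+2 = 10
ES_I = max(EF_A=10, EF_C=8) = 10; EF_I = 10+7 = 17
ES_J = max(EF_A=10, EF_C=8, EF_E=31, EF_F=24, EF_G=27, EF_H=10, EF_I=17) = 31; EF_J = 31+6 = 37
Expected project duration μ = 37 days. Critical path: B → D → E → J.

Variance along critical path = 1.000 + 1.778 + 7.111 + 7.111 = 17.000; σ = √17.000 = 4.123 days.
Z = (41 − 37) / 4.123 = 0.970
P(T ≤ 41) = Φ(0.970) ≈ 0.834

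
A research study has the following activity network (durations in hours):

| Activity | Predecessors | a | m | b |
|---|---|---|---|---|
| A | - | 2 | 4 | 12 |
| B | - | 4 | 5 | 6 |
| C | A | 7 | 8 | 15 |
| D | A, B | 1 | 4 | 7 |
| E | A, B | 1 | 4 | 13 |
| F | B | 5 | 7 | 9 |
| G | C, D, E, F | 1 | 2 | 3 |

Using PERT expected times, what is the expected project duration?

te_A = (2 + 4·4 + 12)/6 = 30/6 = 5
te_B = (4 + 4·5 + 6)/6 = 30/6 = 5
te_C = (7 + 4·8 + 15)/6 = 54/6 = 9
te_D = (1 + 4·4 + 7)/6 = 24/6 = 4
te_E = (1 + 4·4 + 13)/6 = 30/6 = 5
te_F = (5 + 4·7 + 9)/6 = 42/6 = 7
te_G = (1 + 4·2 + 3)/6 = 12/6 = 2

Forward pass:
ES_A = 0; EF_A = 5
ES_B = 0; EF_B = 5
ES_C = 5; EF_C = 5+9 = 14
ES_D = max(EF_A=5, EF_B=5) = 5; EF_D = 5+4 = 9
ES_E = max(EF_A=5, EF_B=5) = 5; EF_E = 5+5 = 10
ES_F = 5; EF_F = 5+7 = 12
ES_G = max(EF_C=14, EF_D=9, EF_E=10, EF_F=12) = 14; EF_G = 14+2 = 16
Expected project duration μ = 16 hours. Critical path: A → C → G.

16 hours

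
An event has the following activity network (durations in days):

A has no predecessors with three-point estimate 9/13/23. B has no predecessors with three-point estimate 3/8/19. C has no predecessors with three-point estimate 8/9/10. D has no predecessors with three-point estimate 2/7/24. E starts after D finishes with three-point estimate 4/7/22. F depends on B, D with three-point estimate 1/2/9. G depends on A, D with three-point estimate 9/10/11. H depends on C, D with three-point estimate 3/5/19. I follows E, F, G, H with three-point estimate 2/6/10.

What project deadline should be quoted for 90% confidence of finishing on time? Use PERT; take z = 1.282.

te_A = (9 + 4·13 + 23)/6 = 84/6 = 14; σ²_A = ((23−9)/6)² = 5.444
te_B = (3 + 4·8 + 19)/6 = 54/6 = 9; σ²_B = ((19−3)/6)² = 7.111
te_C = (8 + 4·9 + 10)/6 = 54/6 = 9; σ²_C = ((10−8)/6)² = 0.111
te_D = (2 + 4·7 + 24)/6 = 54/6 = 9; σ²_D = ((24−2)/6)² = 13.444
te_E = (4 + 4·7 + 22)/6 = 54/6 = 9; σ²_E = ((22−4)/6)² = 9.000
te_F = (1 + 4·2 + 9)/6 = 18/6 = 3; σ²_F = ((9−1)/6)² = 1.778
te_G = (9 + 4·10 + 11)/6 = 60/6 = 10; σ²_G = ((11−9)/6)² = 0.111
te_H = (3 + 4·5 + 19)/6 = 42/6 = 7; σ²_H = ((19−3)/6)² = 7.111
te_I = (2 + 4·6 + 10)/6 = 36/6 = 6; σ²_I = ((10−2)/6)² = 1.778

Forward pass:
ES_A = 0; EF_A = 14
ES_B = 0; EF_B = 9
ES_C = 0; EF_C = 9
ES_D = 0; EF_D = 9
ES_E = 9; EF_E = 9+9 = 18
ES_F = max(EF_B=9, EF_D=9) = 9; EF_F = 9+3 = 12
ES_G = max(EF_A=14, EF_D=9) = 14; EF_G = 14+10 = 24
ES_H = max(EF_C=9, EF_D=9) = 9; EF_H = 9+7 = 16
ES_I = max(EF_E=18, EF_F=12, EF_G=24, EF_H=16) = 24; EF_I = 24+6 = 30
Expected project duration μ = 30 days. Critical path: A → G → I.

Variance along critical path = 5.444 + 0.111 + 1.778 = 7.333; σ = 2.708 days.
D = μ + z·σ = 30 + 1.282·2.708 = 33.5 days

33.5 days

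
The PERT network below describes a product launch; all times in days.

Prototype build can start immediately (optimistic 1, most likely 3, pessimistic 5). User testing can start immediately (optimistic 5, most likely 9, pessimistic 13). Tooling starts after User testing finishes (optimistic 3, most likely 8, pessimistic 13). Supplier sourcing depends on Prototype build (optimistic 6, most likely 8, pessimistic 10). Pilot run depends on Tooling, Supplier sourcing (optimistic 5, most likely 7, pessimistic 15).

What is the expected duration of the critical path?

25 days

te_Prototype build = (1 + 4·3 + 5)/6 = 18/6 = 3
te_User testing = (5 + 4·9 + 13)/6 = 54/6 = 9
te_Tooling = (3 + 4·8 + 13)/6 = 48/6 = 8
te_Supplier sourcing = (6 + 4·8 + 10)/6 = 48/6 = 8
te_Pilot run = (5 + 4·7 + 15)/6 = 48/6 = 8

Forward pass:
ES_Prototype build = 0; EF_Prototype build = 3
ES_User testing = 0; EF_User testing = 9
ES_Tooling = 9; EF_Tooling = 9+8 = 17
ES_Supplier sourcing = 3; EF_Supplier sourcing = 3+8 = 11
ES_Pilot run = max(EF_Tooling=17, EF_Supplier sourcing=11) = 17; EF_Pilot run = 17+8 = 25
Expected project duration μ = 25 days. Critical path: User testing → Tooling → Pilot run.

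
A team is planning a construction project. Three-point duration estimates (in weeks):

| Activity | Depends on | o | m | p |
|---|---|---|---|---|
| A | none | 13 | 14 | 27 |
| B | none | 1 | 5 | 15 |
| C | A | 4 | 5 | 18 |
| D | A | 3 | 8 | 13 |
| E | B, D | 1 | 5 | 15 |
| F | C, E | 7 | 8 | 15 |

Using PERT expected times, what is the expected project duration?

39 weeks

te_A = (13 + 4·14 + 27)/6 = 96/6 = 16
te_B = (1 + 4·5 + 15)/6 = 36/6 = 6
te_C = (4 + 4·5 + 18)/6 = 42/6 = 7
te_D = (3 + 4·8 + 13)/6 = 48/6 = 8
te_E = (1 + 4·5 + 15)/6 = 36/6 = 6
te_F = (7 + 4·8 + 15)/6 = 54/6 = 9

Forward pass:
ES_A = 0; EF_A = 16
ES_B = 0; EF_B = 6
ES_C = 16; EF_C = 16+7 = 23
ES_D = 16; EF_D = 16+8 = 24
ES_E = max(EF_B=6, EF_D=24) = 24; EF_E = 24+6 = 30
ES_F = max(EF_C=23, EF_E=30) = 30; EF_F = 30+9 = 39
Expected project duration μ = 39 weeks. Critical path: A → D → E → F.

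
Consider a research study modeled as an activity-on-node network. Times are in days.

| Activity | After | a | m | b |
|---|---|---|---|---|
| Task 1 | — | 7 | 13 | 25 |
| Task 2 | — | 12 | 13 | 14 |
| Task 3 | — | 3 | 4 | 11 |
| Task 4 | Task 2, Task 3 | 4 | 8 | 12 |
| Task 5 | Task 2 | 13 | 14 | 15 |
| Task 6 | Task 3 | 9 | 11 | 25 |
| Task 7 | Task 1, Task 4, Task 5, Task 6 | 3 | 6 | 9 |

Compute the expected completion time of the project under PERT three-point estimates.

te_Task 1 = (7 + 4·13 + 25)/6 = 84/6 = 14
te_Task 2 = (12 + 4·13 + 14)/6 = 78/6 = 13
te_Task 3 = (3 + 4·4 + 11)/6 = 30/6 = 5
te_Task 4 = (4 + 4·8 + 12)/6 = 48/6 = 8
te_Task 5 = (13 + 4·14 + 15)/6 = 84/6 = 14
te_Task 6 = (9 + 4·11 + 25)/6 = 78/6 = 13
te_Task 7 = (3 + 4·6 + 9)/6 = 36/6 = 6

Forward pass:
ES_Task 1 = 0; EF_Task 1 = 14
ES_Task 2 = 0; EF_Task 2 = 13
ES_Task 3 = 0; EF_Task 3 = 5
ES_Task 4 = max(EF_Task 2=13, EF_Task 3=5) = 13; EF_Task 4 = 13+8 = 21
ES_Task 5 = 13; EF_Task 5 = 13+14 = 27
ES_Task 6 = 5; EF_Task 6 = 5+13 = 18
ES_Task 7 = max(EF_Task 1=14, EF_Task 4=21, EF_Task 5=27, EF_Task 6=18) = 27; EF_Task 7 = 27+6 = 33
Expected project duration μ = 33 days. Critical path: Task 2 → Task 5 → Task 7.

33 days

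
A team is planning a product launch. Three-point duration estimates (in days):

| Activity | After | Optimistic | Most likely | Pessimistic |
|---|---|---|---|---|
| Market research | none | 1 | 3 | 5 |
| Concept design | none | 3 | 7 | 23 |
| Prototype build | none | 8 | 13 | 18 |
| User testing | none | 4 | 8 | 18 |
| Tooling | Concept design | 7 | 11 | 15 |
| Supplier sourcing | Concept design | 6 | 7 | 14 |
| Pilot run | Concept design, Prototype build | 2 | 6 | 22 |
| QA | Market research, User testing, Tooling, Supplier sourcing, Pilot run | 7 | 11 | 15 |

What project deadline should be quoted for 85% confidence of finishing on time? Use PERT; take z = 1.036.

36.1 days

te_Market research = (1 + 4·3 + 5)/6 = 18/6 = 3; σ²_Market research = ((5−1)/6)² = 0.444
te_Concept design = (3 + 4·7 + 23)/6 = 54/6 = 9; σ²_Concept design = ((23−3)/6)² = 11.111
te_Prototype build = (8 + 4·13 + 18)/6 = 78/6 = 13; σ²_Prototype build = ((18−8)/6)² = 2.778
te_User testing = (4 + 4·8 + 18)/6 = 54/6 = 9; σ²_User testing = ((18−4)/6)² = 5.444
te_Tooling = (7 + 4·11 + 15)/6 = 66/6 = 11; σ²_Tooling = ((15−7)/6)² = 1.778
te_Supplier sourcing = (6 + 4·7 + 14)/6 = 48/6 = 8; σ²_Supplier sourcing = ((14−6)/6)² = 1.778
te_Pilot run = (2 + 4·6 + 22)/6 = 48/6 = 8; σ²_Pilot run = ((22−2)/6)² = 11.111
te_QA = (7 + 4·11 + 15)/6 = 66/6 = 11; σ²_QA = ((15−7)/6)² = 1.778

Forward pass:
ES_Market research = 0; EF_Market research = 3
ES_Concept design = 0; EF_Concept design = 9
ES_Prototype build = 0; EF_Prototype build = 13
ES_User testing = 0; EF_User testing = 9
ES_Tooling = 9; EF_Tooling = 9+11 = 20
ES_Supplier sourcing = 9; EF_Supplier sourcing = 9+8 = 17
ES_Pilot run = max(EF_Concept design=9, EF_Prototype build=13) = 13; EF_Pilot run = 13+8 = 21
ES_QA = max(EF_Market research=3, EF_User testing=9, EF_Tooling=20, EF_Supplier sourcing=17, EF_Pilot run=21) = 21; EF_QA = 21+11 = 32
Expected project duration μ = 32 days. Critical path: Prototype build → Pilot run → QA.

Variance along critical path = 2.778 + 11.111 + 1.778 = 15.667; σ = 3.958 days.
D = μ + z·σ = 32 + 1.036·3.958 = 36.1 days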